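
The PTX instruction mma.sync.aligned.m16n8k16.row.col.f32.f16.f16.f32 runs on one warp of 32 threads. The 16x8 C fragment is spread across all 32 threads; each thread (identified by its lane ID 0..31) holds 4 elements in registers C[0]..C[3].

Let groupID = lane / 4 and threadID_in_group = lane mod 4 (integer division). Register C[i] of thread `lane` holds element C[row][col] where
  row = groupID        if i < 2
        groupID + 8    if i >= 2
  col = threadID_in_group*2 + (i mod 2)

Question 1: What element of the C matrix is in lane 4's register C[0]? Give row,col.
lane 4: gid=1 (4/4), tid=0 (4%4)
i=0: r=1+0=1, c=0*2+0=0

1,0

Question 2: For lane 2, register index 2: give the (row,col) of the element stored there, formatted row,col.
2: g=0,t=2
[2] (0+8,2*2+0) = (8,4)

8,4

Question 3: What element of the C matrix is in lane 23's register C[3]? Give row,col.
L=23=>grp=23>>2=5, tig=23&3=3
[3]=>row 5+8=13  col 3·2+1=7

13,7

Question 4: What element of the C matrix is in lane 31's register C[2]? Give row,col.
L=31⇒gr=31>>2=7, th=31&3=3
[2]⇒row 7+8=15  col 3·2+0=6

15,6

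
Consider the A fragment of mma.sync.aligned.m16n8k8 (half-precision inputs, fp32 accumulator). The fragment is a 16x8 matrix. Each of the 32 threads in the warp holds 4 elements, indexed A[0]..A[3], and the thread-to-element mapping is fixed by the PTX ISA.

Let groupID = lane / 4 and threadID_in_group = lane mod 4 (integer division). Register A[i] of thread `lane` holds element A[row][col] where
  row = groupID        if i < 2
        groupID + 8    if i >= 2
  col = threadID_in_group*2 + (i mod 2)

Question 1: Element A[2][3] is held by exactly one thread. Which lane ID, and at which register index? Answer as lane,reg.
r=2→G=2,rhi=0  c=3→T=1,p=1
L=2*4+1=9  i=0*2+1=1

9,1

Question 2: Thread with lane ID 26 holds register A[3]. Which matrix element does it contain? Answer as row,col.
14,5

26: grp=6,tig=2
[3] (6+8,2*2+1) = (14,5)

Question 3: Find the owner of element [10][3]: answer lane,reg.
9,3

r=10⇒gr=2,Rb=1  c=3⇒th=1,odd=1
L=2*4+1=9  i=1*2+1=3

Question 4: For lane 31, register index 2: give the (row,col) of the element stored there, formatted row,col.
31: gr=7,th=3
[2] (7+8,3*2+0) = (15,6)

15,6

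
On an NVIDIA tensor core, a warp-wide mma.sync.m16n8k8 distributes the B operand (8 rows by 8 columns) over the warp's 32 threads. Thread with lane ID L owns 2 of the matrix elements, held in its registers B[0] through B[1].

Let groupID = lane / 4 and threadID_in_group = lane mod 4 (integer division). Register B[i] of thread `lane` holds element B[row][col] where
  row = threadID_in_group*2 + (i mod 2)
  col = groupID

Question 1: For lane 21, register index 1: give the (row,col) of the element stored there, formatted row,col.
21: gr=5,th=1
[1] (1*2+1,5) = (3,5)

3,5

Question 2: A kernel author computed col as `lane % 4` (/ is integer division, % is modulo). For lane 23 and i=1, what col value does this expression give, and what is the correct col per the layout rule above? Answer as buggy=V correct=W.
`lane % 4`[23,1]⇒3
lane 23⇒23/4=5, 23 mod 4=3
i=1  r:2·3+1⇒7  c:5
col: 3 vs 5

buggy=3 correct=5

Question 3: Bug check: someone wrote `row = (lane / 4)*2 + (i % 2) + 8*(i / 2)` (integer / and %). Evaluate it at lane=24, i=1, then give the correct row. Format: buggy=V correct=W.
buggy=13 correct=1

`(lane / 4)*2 + (i % 2) + 8*(i / 2)`[24,1]=>13
24: grp=6,tig=0
[1] (0*2+1,6) = (1,6)
row: 13 vs 1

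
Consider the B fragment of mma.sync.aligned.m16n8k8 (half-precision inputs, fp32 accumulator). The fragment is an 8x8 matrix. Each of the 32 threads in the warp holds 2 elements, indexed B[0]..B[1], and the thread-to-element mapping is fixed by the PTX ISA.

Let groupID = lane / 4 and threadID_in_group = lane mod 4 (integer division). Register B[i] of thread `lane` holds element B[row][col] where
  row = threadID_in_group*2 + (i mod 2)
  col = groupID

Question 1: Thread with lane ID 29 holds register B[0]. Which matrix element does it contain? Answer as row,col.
lane 29: gid=7 (29/4), tid=1 (29%4)
i=0: r=1*2+0=2, c=gid=7

2,7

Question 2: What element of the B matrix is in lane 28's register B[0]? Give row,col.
lane 28->28/4=7, 28 mod 4=0
i=0  r:2·0+0->0  c:7

0,7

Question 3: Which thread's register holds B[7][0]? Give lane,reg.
c=0->g=0  r=7->t=3,b0=1
L=0*4+3=3  i=1=1

3,1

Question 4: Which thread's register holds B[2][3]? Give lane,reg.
c=3->g=3  r=2->t=1,b0=0
L=3*4+1=13  i=0=0

13,0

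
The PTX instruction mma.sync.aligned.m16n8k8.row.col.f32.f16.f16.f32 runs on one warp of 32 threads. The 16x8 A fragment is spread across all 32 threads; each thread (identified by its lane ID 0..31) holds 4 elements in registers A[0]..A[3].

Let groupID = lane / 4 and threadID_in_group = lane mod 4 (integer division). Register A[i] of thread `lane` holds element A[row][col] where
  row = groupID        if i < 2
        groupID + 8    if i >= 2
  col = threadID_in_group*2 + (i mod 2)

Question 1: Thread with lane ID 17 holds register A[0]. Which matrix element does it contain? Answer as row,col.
4,2

lane 17→17/4=4, 17 mod 4=1
i=0  r:4+0→4  c:2·1+0→2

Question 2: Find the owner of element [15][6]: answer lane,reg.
r=15⇒gr=7,Rb=1  c=6⇒th=3,odd=0
L=7*4+3=31  i=1*2+0=2

31,2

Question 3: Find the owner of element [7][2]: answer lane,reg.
29,0

r=7→G=7,rhi=0  c=2→T=1,p=0
L=7*4+1=29  i=0*2+0=0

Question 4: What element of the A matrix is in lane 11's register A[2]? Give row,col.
11: g=2,t=3
[2] (2+8,3*2+0) = (10,6)

10,6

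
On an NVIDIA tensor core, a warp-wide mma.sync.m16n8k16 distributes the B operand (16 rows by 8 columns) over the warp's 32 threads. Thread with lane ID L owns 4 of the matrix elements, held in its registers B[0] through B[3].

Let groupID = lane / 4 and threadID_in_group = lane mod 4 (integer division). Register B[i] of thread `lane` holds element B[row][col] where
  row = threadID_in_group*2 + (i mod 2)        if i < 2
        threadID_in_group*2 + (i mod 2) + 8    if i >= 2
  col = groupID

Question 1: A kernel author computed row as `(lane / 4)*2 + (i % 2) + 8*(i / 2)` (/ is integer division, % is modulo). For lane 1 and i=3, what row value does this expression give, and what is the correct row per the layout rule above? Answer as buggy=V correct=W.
`(lane / 4)*2 + (i % 2) + 8*(i / 2)`[1,3]=>9
1: grp=0,tig=1
[3] (1*2+1+8,0) = (11,0)
row: 9 vs 11

buggy=9 correct=11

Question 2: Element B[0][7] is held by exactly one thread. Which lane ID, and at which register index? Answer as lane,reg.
28,0

c=7⇒gr=7  r=0⇒Rb=0,th=0,odd=0
L=7*4+0=28  i=0*2+0=0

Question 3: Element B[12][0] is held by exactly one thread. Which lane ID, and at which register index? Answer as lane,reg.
c:0=>grp=0  r:12=>rB=1,tig=2,lo=0
L=0*4+2=2  i=1*2+0=2

2,2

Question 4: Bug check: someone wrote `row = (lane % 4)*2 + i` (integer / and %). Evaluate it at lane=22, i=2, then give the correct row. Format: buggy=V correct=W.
buggy=6 correct=12

`(lane % 4)*2 + i`[22,2]⇒6
22: gr=5,th=2
[2] (2*2+0+8,5) = (12,5)
row: 6 vs 12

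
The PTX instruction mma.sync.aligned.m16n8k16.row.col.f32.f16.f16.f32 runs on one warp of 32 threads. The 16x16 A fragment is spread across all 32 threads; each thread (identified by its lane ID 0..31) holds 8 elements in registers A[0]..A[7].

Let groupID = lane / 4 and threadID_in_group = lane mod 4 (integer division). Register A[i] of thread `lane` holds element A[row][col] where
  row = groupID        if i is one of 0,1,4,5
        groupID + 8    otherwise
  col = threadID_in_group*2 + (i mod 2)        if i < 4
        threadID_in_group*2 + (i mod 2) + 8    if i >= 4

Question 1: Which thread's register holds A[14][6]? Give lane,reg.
r: 14->gid=6,r8=1  c: 6->c8=0,tid=3,i&1=0
L=6*4+3=27  i=0*4+1*2+0=2

27,2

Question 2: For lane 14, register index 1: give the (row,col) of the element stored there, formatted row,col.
3,5

L=14->gid=14>>2=3, tid=14&3=2
[1]->row 3+0=3  col 2·2+1+0=5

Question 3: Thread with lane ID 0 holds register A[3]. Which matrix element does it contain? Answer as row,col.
8,1

lane 0: gid=0 (0/4), tid=0 (0%4)
i=3: r=0+8=8, c=0*2+1+0=1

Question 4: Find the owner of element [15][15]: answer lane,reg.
31,7

r=15⇒gr=7,Rb=1  c=15⇒Cb=1,th=3,odd=1
L=7*4+3=31  i=1*4+1*2+1=7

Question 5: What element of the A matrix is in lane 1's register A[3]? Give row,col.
8,3

lane 1: g=0 (1/4), t=1 (1%4)
i=3: r=0+8=8, c=1*2+1+0=3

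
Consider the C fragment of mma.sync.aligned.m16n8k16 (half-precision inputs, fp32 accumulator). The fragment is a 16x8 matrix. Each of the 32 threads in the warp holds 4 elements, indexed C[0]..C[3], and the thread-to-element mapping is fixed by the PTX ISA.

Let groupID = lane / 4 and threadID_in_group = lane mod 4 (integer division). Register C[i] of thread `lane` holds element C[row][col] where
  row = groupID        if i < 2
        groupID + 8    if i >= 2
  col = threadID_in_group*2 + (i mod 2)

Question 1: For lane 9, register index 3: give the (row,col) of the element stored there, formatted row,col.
9: gid=2,tid=1
[3] (2+8,1*2+1) = (10,3)

10,3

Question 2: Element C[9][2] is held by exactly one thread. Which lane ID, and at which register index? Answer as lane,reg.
r=9→G=1,rhi=1  c=2→T=1,p=0
L=1*4+1=5  i=1*2+0=2

5,2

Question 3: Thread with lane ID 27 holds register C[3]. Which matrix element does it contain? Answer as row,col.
14,7

27: grp=6,tig=3
[3] (6+8,3*2+1) = (14,7)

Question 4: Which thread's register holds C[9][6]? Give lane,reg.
r: 9->gid=1,r8=1  c: 6->tid=3,i&1=0
L=1*4+3=7  i=1*2+0=2

7,2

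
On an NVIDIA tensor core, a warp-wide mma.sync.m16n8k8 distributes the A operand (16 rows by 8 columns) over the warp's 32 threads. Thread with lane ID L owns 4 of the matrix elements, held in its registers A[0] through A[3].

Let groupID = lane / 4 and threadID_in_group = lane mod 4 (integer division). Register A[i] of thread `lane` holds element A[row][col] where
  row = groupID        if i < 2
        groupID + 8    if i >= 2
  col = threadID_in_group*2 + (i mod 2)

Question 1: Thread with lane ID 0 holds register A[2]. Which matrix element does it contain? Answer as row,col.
0: gr=0,th=0
[2] (0+8,0*2+0) = (8,0)

8,0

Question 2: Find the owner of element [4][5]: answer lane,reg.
r:4=>grp=4,rB=0  c:5=>tig=2,lo=1
L=4*4+2=18  i=0*2+1=1

18,1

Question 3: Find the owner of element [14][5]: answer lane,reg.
26,3

r: 14->gid=6,r8=1  c: 5->tid=2,i&1=1
L=6*4+2=26  i=1*2+1=3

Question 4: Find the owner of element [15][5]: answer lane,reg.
r: 15->gid=7,r8=1  c: 5->tid=2,i&1=1
L=7*4+2=30  i=1*2+1=3

30,3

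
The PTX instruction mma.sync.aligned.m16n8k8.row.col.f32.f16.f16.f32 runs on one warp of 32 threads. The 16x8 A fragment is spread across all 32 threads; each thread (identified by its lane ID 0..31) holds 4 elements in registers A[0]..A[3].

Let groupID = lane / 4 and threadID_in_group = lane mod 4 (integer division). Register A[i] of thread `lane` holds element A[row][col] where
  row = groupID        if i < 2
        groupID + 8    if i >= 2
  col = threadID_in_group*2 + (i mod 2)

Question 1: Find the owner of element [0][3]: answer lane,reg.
r=0->g=0,rb=0  c=3->t=1,b0=1
L=0*4+1=1  i=0*2+1=1

1,1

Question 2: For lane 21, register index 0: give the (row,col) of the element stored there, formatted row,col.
5,2

lane 21: G=5 (21/4), T=1 (21%4)
i=0: r=5+0=5, c=1*2+0=2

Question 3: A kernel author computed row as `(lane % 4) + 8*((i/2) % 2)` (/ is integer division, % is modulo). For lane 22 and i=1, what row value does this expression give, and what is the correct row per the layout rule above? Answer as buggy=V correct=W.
buggy=2 correct=5

`(lane % 4) + 8*((i/2) % 2)`[22,1]->2
lane 22: gid=5 (22/4), tid=2 (22%4)
i=1: r=5+0=5, c=2*2+1=5
row: 2 vs 5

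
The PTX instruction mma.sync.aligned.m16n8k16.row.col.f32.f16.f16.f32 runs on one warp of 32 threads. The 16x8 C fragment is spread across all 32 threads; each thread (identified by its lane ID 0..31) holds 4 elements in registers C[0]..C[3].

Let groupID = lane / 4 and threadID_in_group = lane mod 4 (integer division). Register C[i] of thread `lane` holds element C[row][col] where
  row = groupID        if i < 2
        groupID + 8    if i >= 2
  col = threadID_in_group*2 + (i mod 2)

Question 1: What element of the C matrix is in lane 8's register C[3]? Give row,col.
10,1

lane 8: g=2 (8/4), t=0 (8%4)
i=3: r=2+8=10, c=0*2+1=1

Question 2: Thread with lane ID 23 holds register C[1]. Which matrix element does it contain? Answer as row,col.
lane 23: gid=5 (23/4), tid=3 (23%4)
i=1: r=5+0=5, c=3*2+1=7

5,7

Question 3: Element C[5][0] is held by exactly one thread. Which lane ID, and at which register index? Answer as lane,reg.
20,0

r=5->g=5,rb=0  c=0->t=0,b0=0
L=5*4+0=20  i=0*2+0=0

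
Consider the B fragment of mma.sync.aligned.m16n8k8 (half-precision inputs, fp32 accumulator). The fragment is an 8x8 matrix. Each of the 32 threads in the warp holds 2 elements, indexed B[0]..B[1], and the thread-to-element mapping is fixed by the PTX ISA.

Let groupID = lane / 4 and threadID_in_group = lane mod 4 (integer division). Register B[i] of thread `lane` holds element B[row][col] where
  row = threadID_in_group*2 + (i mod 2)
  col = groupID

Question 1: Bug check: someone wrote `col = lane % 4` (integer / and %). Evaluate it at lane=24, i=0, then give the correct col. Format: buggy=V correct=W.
`lane % 4`[24,0]->0
24: gid=6,tid=0
[0] (0*2+0,6) = (0,6)
col: 0 vs 6

buggy=0 correct=6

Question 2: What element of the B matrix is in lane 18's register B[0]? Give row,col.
4,4

lane 18=>18/4=4, 18 mod 4=2
i=0  r:2·2+0=>4  c:4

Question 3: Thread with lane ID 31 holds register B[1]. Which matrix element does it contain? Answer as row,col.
lane 31: gid=7 (31/4), tid=3 (31%4)
i=1: r=3*2+1=7, c=gid=7

7,7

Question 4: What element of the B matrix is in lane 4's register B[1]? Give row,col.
lane 4=>4/4=1, 4 mod 4=0
i=1  r:2·0+1=>1  c:1

1,1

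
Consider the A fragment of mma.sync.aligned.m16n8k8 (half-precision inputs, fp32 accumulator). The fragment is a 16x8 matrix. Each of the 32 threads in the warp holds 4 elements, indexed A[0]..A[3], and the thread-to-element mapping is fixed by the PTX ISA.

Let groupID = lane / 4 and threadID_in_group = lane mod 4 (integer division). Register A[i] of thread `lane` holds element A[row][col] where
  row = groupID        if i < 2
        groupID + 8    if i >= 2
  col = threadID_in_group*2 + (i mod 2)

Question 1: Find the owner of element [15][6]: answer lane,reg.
r=15->g=7,rb=1  c=6->t=3,b0=0
L=7*4+3=31  i=1*2+0=2

31,2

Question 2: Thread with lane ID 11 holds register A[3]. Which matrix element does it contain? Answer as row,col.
lane 11: G=2 (11/4), T=3 (11%4)
i=3: r=2+8=10, c=3*2+1=7

10,7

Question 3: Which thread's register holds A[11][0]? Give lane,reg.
12,2

r=11→G=3,rhi=1  c=0→T=0,p=0
L=3*4+0=12  i=1*2+0=2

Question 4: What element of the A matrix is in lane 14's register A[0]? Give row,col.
14: g=3,t=2
[0] (3+0,2*2+0) = (3,4)

3,4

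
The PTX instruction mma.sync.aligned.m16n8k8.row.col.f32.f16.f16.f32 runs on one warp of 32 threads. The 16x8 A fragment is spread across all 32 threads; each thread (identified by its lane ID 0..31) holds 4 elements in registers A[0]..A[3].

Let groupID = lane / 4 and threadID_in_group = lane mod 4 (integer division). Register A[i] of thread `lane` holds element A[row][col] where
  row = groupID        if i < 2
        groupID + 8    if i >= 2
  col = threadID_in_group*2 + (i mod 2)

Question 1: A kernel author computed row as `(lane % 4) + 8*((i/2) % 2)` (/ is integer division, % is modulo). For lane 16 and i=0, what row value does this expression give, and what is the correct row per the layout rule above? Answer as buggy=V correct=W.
`(lane % 4) + 8*((i/2) % 2)`[16,0]=>0
lane 16=>16/4=4, 16 mod 4=0
i=0  r:4+0=>4  c:2·0+0=>0
row: 0 vs 4

buggy=0 correct=4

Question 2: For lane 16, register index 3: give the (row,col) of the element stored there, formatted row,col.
L=16=>grp=16>>2=4, tig=16&3=0
[3]=>row 4+8=12  col 0·2+1=1

12,1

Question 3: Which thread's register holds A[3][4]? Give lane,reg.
r=3→G=3,rhi=0  c=4→T=2,p=0
L=3*4+2=14  i=0*2+0=0

14,0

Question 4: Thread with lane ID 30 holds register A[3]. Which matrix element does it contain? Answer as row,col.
30: g=7,t=2
[3] (7+8,2*2+1) = (15,5)

15,5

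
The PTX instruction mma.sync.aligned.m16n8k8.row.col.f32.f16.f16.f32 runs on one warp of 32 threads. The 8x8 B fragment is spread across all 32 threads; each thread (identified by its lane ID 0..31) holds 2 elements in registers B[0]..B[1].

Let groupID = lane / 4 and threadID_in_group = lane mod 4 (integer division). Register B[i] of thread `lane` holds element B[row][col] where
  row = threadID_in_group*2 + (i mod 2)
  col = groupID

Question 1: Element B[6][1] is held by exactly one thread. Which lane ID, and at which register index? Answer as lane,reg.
c=1→G=1  r=6→T=3,p=0
L=1*4+3=7  i=0=0

7,0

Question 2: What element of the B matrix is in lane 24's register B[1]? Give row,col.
1,6

lane 24: gid=6 (24/4), tid=0 (24%4)
i=1: r=0*2+1=1, c=gid=6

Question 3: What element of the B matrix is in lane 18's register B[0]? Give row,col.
lane 18: grp=4 (18/4), tig=2 (18%4)
i=0: r=2*2+0=4, c=grp=4

4,4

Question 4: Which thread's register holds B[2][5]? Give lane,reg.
c:5=>grp=5  r:2=>tig=1,lo=0
L=5*4+1=21  i=0=0

21,0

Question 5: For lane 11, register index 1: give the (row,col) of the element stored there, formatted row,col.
11: grp=2,tig=3
[1] (3*2+1,2) = (7,2)

7,2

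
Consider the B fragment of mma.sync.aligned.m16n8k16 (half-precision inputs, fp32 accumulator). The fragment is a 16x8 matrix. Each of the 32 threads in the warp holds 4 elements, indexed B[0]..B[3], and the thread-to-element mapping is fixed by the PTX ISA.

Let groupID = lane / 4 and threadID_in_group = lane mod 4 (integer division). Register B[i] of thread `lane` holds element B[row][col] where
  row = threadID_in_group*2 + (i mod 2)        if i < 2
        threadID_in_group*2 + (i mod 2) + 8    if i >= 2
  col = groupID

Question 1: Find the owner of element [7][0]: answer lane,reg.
c:0=>grp=0  r:7=>rB=0,tig=3,lo=1
L=0*4+3=3  i=0*2+1=1

3,1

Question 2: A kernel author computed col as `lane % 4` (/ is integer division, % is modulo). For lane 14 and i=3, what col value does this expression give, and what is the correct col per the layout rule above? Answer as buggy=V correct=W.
`lane % 4`[14,3]=>2
lane 14: grp=3 (14/4), tig=2 (14%4)
i=3: r=2*2+1+8=13, c=grp=3
col: 2 vs 3

buggy=2 correct=3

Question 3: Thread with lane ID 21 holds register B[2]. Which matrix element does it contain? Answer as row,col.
10,5

L=21⇒gr=21>>2=5, th=21&3=1
[2]⇒row 1·2+0+8=10  col gr=5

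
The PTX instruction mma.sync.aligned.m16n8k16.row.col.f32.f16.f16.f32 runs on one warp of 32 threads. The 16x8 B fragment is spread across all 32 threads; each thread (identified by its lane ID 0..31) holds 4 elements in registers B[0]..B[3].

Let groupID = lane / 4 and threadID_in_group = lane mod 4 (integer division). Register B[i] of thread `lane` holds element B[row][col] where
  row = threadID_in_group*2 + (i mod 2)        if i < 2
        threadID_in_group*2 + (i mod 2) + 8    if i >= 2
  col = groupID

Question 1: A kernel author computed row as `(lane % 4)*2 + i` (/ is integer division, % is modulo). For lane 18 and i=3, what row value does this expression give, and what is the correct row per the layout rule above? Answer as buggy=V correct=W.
buggy=7 correct=13

`(lane % 4)*2 + i`[18,3]->7
lane 18->18/4=4, 18 mod 4=2
i=3  r:2·2+1+8->13  c:4
row: 7 vs 13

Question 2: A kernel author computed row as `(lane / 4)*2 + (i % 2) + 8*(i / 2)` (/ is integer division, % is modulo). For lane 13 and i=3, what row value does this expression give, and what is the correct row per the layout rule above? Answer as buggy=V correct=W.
`(lane / 4)*2 + (i % 2) + 8*(i / 2)`[13,3]->15
lane 13: g=3 (13/4), t=1 (13%4)
i=3: r=1*2+1+8=11, c=g=3
row: 15 vs 11

buggy=15 correct=11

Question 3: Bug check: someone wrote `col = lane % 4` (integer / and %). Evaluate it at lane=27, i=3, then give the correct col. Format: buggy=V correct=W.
buggy=3 correct=6

`lane % 4`[27,3]->3
27: g=6,t=3
[3] (3*2+1+8,6) = (15,6)
col: 3 vs 6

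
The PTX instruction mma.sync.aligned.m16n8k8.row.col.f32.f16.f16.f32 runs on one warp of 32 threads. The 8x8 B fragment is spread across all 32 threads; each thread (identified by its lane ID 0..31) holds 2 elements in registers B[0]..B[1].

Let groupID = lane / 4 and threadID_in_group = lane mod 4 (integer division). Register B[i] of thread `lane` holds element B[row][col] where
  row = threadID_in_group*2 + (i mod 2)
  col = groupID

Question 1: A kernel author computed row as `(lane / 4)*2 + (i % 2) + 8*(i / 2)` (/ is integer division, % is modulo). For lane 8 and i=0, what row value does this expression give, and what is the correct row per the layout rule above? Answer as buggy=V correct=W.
`(lane / 4)*2 + (i % 2) + 8*(i / 2)`[8,0]->4
8: g=2,t=0
[0] (0*2+0,2) = (0,2)
row: 4 vs 0

buggy=4 correct=0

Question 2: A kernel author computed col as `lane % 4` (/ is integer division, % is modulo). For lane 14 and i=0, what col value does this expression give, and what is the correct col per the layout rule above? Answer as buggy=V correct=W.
`lane % 4`[14,0]->2
L=14->g=14>>2=3, t=14&3=2
[0]->row 2·2+0=4  col g=3
col: 2 vs 3

buggy=2 correct=3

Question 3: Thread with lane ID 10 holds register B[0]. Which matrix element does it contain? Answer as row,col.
4,2

lane 10: gid=2 (10/4), tid=2 (10%4)
i=0: r=2*2+0=4, c=gid=2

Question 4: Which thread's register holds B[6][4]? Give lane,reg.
c=4→G=4  r=6→T=3,p=0
L=4*4+3=19  i=0=0

19,0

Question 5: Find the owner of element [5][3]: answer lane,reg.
c=3→G=3  r=5→T=2,p=1
L=3*4+2=14  i=1=1

14,1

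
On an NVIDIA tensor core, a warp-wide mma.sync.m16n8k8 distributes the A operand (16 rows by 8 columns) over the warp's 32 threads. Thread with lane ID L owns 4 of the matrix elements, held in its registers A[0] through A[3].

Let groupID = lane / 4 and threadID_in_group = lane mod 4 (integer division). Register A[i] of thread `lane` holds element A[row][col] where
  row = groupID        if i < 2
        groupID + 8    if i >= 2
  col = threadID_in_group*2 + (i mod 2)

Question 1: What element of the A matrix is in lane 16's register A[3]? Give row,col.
16: grp=4,tig=0
[3] (4+8,0*2+1) = (12,1)

12,1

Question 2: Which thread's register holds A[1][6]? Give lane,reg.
7,0

r=1->g=1,rb=0  c=6->t=3,b0=0
L=1*4+3=7  i=0*2+0=0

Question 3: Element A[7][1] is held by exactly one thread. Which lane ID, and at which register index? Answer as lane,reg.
28,1

r=7->g=7,rb=0  c=1->t=0,b0=1
L=7*4+0=28  i=0*2+1=1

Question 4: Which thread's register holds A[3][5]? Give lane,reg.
14,1

r: 3->gid=3,r8=0  c: 5->tid=2,i&1=1
L=3*4+2=14  i=0*2+1=1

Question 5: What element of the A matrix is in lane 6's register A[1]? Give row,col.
6: gid=1,tid=2
[1] (1+0,2*2+1) = (1,5)

1,5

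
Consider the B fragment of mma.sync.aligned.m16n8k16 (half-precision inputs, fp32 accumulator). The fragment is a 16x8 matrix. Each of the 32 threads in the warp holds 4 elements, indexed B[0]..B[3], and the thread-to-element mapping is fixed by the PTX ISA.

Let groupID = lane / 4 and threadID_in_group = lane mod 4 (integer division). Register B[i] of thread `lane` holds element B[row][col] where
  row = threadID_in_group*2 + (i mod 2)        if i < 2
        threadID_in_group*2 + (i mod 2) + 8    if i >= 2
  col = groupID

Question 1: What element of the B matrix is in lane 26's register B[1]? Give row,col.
lane 26: G=6 (26/4), T=2 (26%4)
i=1: r=2*2+1+0=5, c=G=6

5,6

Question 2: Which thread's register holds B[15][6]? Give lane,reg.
27,3

c: 6->gid=6  r: 15->r8=1,tid=3,i&1=1
L=6*4+3=27  i=1*2+1=3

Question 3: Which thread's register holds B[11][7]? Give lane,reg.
c=7→G=7  r=11→rhi=1,T=1,p=1
L=7*4+1=29  i=1*2+1=3

29,3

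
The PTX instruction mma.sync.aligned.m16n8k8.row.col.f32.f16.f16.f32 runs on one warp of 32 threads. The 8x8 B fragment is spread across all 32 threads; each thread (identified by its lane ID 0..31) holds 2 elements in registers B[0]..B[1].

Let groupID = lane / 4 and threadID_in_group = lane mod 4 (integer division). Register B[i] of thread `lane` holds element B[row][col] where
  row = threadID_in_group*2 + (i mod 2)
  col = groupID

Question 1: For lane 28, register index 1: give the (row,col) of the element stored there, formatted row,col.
L=28->g=28>>2=7, t=28&3=0
[1]->row 0·2+1=1  col g=7

1,7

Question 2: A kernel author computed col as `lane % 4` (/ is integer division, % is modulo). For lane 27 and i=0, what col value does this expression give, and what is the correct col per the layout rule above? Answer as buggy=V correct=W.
buggy=3 correct=6

`lane % 4`[27,0]=>3
L=27=>grp=27>>2=6, tig=27&3=3
[0]=>row 3·2+0=6  col grp=6
col: 3 vs 6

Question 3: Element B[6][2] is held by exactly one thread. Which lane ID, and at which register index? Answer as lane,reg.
c: 2->gid=2  r: 6->tid=3,i&1=0
L=2*4+3=11  i=0=0

11,0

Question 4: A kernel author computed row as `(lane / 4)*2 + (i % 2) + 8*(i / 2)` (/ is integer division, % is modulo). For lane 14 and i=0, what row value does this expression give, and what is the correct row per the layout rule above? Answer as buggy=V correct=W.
buggy=6 correct=4

`(lane / 4)*2 + (i % 2) + 8*(i / 2)`[14,0]->6
lane 14: gid=3 (14/4), tid=2 (14%4)
i=0: r=2*2+0=4, c=gid=3
row: 6 vs 4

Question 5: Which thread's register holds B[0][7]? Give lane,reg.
28,0

c: 7->gid=7  r: 0->tid=0,i&1=0
L=7*4+0=28  i=0=0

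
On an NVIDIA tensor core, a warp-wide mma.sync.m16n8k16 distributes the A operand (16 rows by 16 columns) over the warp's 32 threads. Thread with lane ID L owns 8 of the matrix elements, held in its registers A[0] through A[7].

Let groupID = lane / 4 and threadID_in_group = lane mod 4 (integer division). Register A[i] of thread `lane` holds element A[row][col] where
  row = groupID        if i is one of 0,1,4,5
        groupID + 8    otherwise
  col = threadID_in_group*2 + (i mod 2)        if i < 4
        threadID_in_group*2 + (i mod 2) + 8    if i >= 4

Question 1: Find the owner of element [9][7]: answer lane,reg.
r=9->g=1,rb=1  c=7->cb=0,t=3,b0=1
L=1*4+3=7  i=0*4+1*2+1=3

7,3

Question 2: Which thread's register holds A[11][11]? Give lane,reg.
13,7

r=11->g=3,rb=1  c=11->cb=1,t=1,b0=1
L=3*4+1=13  i=1*4+1*2+1=7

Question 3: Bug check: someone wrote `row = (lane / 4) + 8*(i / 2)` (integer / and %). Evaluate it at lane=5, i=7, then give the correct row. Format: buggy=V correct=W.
buggy=25 correct=9

`(lane / 4) + 8*(i / 2)`[5,7]->25
lane 5: g=1 (5/4), t=1 (5%4)
i=7: r=1+8=9, c=1*2+1+8=11
row: 25 vs 9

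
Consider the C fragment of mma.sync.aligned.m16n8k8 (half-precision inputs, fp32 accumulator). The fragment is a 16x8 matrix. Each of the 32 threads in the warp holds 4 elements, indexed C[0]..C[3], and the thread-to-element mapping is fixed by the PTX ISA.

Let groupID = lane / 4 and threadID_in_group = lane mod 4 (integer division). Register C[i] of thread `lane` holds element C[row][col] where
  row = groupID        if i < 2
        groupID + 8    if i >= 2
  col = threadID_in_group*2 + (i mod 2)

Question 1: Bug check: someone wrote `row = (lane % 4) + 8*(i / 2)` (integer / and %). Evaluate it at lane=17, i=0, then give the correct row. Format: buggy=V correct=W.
buggy=1 correct=4

`(lane % 4) + 8*(i / 2)`[17,0]=>1
17: grp=4,tig=1
[0] (4+0,1*2+0) = (4,2)
row: 1 vs 4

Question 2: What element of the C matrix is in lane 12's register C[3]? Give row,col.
L=12=>grp=12>>2=3, tig=12&3=0
[3]=>row 3+8=11  col 0·2+1=1

11,1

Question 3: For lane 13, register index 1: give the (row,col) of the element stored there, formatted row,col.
lane 13⇒13/4=3, 13 mod 4=1
i=1  r:3+0⇒3  c:2·1+1⇒3

3,3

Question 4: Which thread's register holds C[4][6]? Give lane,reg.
19,0

r:4=>grp=4,rB=0  c:6=>tig=3,lo=0
L=4*4+3=19  i=0*2+0=0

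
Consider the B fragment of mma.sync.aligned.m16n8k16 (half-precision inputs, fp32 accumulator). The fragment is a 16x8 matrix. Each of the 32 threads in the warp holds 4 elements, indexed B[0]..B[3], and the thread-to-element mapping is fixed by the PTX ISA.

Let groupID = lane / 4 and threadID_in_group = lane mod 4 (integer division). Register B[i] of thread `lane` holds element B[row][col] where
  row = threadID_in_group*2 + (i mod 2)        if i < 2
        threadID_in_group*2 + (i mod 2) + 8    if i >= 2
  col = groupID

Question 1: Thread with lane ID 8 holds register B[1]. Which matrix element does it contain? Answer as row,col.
1,2

lane 8: grp=2 (8/4), tig=0 (8%4)
i=1: r=0*2+1+0=1, c=grp=2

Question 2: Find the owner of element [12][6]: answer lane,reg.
26,2

c:6=>grp=6  r:12=>rB=1,tig=2,lo=0
L=6*4+2=26  i=1*2+0=2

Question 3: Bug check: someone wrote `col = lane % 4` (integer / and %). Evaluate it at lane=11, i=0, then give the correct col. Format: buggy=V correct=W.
buggy=3 correct=2

`lane % 4`[11,0]=>3
lane 11=>11/4=2, 11 mod 4=3
i=0  r:2·3+0+0=>6  c:2
col: 3 vs 2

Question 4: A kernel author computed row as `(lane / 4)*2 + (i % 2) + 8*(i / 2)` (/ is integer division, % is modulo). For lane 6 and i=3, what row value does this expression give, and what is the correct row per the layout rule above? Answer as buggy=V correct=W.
`(lane / 4)*2 + (i % 2) + 8*(i / 2)`[6,3]->11
L=6->g=6>>2=1, t=6&3=2
[3]->row 2·2+1+8=13  col g=1
row: 11 vs 13

buggy=11 correct=13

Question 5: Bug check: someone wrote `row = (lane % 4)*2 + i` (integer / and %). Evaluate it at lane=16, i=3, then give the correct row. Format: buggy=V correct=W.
buggy=3 correct=9

`(lane % 4)*2 + i`[16,3]->3
lane 16: gid=4 (16/4), tid=0 (16%4)
i=3: r=0*2+1+8=9, c=gid=4
row: 3 vs 9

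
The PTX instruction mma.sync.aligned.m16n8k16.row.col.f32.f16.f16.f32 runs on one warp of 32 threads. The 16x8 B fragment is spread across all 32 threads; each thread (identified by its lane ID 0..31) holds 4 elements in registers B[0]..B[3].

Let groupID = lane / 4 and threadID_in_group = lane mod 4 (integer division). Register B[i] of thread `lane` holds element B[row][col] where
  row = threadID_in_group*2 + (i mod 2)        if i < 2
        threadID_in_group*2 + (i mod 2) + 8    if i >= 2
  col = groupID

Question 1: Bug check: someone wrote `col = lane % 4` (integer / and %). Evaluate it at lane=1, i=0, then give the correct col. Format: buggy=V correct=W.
`lane % 4`[1,0]->1
lane 1->1/4=0, 1 mod 4=1
i=0  r:2·1+0+0->2  c:0
col: 1 vs 0

buggy=1 correct=0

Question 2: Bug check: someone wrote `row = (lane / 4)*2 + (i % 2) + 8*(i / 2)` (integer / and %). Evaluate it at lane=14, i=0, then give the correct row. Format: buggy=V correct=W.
buggy=6 correct=4

`(lane / 4)*2 + (i % 2) + 8*(i / 2)`[14,0]->6
L=14->g=14>>2=3, t=14&3=2
[0]->row 2·2+0+0=4  col g=3
row: 6 vs 4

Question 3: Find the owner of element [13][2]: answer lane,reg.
10,3

c: 2->gid=2  r: 13->r8=1,tid=2,i&1=1
L=2*4+2=10  i=1*2+1=3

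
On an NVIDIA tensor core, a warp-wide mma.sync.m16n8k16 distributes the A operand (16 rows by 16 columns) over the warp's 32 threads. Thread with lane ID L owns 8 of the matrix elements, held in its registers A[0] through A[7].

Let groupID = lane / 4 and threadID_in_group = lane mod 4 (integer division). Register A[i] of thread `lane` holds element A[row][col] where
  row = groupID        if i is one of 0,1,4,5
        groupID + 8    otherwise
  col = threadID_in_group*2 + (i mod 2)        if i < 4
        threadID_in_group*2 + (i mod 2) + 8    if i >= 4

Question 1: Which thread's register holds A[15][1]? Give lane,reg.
28,3

r:15=>grp=7,rB=1  c:1=>cB=0,tig=0,lo=1
L=7*4+0=28  i=0*4+1*2+1=3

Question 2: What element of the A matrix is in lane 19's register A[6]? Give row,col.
lane 19: g=4 (19/4), t=3 (19%4)
i=6: r=4+8=12, c=3*2+0+8=14

12,14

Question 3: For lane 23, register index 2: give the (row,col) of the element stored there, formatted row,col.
13,6

L=23->g=23>>2=5, t=23&3=3
[2]->row 5+8=13  col 3·2+0+0=6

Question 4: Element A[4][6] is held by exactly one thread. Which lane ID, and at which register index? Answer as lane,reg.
19,0

r=4→G=4,rhi=0  c=6→chi=0,T=3,p=0
L=4*4+3=19  i=0*4+0*2+0=0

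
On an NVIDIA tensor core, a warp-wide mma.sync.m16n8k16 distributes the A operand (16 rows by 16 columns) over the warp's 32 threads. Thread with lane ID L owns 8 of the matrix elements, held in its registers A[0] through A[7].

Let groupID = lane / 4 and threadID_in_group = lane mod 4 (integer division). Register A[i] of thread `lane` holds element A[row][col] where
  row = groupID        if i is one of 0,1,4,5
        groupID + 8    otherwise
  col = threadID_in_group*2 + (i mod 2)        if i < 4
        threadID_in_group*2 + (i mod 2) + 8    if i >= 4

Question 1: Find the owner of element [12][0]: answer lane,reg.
16,2

r=12⇒gr=4,Rb=1  c=0⇒Cb=0,th=0,odd=0
L=4*4+0=16  i=0*4+1*2+0=2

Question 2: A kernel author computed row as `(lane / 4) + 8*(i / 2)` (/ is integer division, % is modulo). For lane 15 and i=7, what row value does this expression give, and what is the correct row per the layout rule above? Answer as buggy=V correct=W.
`(lane / 4) + 8*(i / 2)`[15,7]->27
lane 15: gid=3 (15/4), tid=3 (15%4)
i=7: r=3+8=11, c=3*2+1+8=15
row: 27 vs 11

buggy=27 correct=11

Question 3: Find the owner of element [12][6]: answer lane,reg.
r:12=>grp=4,rB=1  c:6=>cB=0,tig=3,lo=0
L=4*4+3=19  i=0*4+1*2+0=2

19,2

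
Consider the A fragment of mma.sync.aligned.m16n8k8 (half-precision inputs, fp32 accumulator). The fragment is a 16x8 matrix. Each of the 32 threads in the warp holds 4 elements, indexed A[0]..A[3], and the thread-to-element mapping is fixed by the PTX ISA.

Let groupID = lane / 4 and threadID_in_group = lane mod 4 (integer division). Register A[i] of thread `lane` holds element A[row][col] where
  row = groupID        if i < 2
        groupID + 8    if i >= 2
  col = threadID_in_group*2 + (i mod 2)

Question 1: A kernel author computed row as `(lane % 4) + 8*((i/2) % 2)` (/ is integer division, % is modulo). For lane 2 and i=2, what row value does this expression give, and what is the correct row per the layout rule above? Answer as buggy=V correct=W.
`(lane % 4) + 8*((i/2) % 2)`[2,2]=>10
lane 2: grp=0 (2/4), tig=2 (2%4)
i=2: r=0+8=8, c=2*2+0=4
row: 10 vs 8

buggy=10 correct=8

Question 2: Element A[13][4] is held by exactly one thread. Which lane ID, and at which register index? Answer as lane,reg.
22,2

r=13->g=5,rb=1  c=4->t=2,b0=0
L=5*4+2=22  i=1*2+0=2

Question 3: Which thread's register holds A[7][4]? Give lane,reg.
30,0

r=7⇒gr=7,Rb=0  c=4⇒th=2,odd=0
L=7*4+2=30  i=0*2+0=0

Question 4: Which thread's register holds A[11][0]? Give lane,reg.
12,2

r:11=>grp=3,rB=1  c:0=>tig=0,lo=0
L=3*4+0=12  i=1*2+0=2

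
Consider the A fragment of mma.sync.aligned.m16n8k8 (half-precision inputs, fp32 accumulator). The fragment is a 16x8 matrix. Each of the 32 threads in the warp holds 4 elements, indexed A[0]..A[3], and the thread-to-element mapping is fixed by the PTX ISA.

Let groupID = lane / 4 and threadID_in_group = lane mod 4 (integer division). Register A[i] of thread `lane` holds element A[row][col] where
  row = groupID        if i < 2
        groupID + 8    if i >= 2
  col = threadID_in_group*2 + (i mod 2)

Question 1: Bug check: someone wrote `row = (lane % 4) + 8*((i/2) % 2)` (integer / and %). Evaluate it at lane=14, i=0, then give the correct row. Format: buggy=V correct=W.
`(lane % 4) + 8*((i/2) % 2)`[14,0]⇒2
lane 14: gr=3 (14/4), th=2 (14%4)
i=0: r=3+0=3, c=2*2+0=4
row: 2 vs 3

buggy=2 correct=3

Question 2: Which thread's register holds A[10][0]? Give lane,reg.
8,2

r:10=>grp=2,rB=1  c:0=>tig=0,lo=0
L=2*4+0=8  i=1*2+0=2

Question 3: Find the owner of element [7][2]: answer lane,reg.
r=7⇒gr=7,Rb=0  c=2⇒th=1,odd=0
L=7*4+1=29  i=0*2+0=0

29,0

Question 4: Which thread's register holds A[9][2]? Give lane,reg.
5,2

r=9⇒gr=1,Rb=1  c=2⇒th=1,odd=0
L=1*4+1=5  i=1*2+0=2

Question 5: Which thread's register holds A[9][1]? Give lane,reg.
4,3

r:9=>grp=1,rB=1  c:1=>tig=0,lo=1
L=1*4+0=4  i=1*2+1=3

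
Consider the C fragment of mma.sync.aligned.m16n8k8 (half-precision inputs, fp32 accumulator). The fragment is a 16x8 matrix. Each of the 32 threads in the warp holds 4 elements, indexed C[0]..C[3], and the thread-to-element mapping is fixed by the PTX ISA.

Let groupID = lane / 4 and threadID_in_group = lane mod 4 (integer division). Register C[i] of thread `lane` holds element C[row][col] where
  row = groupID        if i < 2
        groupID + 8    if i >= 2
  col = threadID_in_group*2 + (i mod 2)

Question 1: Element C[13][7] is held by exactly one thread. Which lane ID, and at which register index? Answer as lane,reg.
23,3

r=13->g=5,rb=1  c=7->t=3,b0=1
L=5*4+3=23  i=1*2+1=3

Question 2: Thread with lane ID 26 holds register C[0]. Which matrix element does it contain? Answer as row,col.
6,4

lane 26: gid=6 (26/4), tid=2 (26%4)
i=0: r=6+0=6, c=2*2+0=4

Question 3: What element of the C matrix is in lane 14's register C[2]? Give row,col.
11,4

L=14⇒gr=14>>2=3, th=14&3=2
[2]⇒row 3+8=11  col 2·2+0=4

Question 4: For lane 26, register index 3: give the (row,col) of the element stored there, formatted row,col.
14,5

26: grp=6,tig=2
[3] (6+8,2*2+1) = (14,5)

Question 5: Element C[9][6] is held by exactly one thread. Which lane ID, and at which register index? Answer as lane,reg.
7,2

r=9→G=1,rhi=1  c=6→T=3,p=0
L=1*4+3=7  i=1*2+0=2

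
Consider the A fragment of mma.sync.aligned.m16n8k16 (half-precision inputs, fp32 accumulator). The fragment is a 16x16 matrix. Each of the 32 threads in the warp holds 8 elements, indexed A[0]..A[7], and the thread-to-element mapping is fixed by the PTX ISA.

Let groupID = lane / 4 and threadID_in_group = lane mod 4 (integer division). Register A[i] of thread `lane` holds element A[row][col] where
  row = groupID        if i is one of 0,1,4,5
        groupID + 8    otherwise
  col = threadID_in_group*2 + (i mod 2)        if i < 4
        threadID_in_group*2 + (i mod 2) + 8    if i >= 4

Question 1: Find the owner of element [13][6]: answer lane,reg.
r: 13->gid=5,r8=1  c: 6->c8=0,tid=3,i&1=0
L=5*4+3=23  i=0*4+1*2+0=2

23,2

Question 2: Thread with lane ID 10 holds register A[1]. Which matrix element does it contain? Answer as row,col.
2,5

lane 10: gr=2 (10/4), th=2 (10%4)
i=1: r=2+0=2, c=2*2+1+0=5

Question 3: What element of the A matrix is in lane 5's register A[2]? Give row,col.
lane 5→5/4=1, 5 mod 4=1
i=2  r:1+8→9  c:2·1+0+0→2

9,2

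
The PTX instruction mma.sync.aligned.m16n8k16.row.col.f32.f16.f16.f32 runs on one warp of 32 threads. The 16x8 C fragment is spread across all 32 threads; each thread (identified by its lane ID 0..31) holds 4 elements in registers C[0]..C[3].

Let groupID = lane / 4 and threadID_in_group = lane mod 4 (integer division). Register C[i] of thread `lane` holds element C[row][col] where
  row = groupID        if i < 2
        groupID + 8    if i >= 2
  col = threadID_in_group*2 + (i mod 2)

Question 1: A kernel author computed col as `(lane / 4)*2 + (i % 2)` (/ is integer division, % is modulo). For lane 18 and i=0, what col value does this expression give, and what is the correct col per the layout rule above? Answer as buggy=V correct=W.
`(lane / 4)*2 + (i % 2)`[18,0]→8
lane 18: G=4 (18/4), T=2 (18%4)
i=0: r=4+0=4, c=2*2+0=4
col: 8 vs 4

buggy=8 correct=4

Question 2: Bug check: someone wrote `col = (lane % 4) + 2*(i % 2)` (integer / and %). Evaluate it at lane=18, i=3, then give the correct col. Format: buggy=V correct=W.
`(lane % 4) + 2*(i % 2)`[18,3]->4
L=18->gid=18>>2=4, tid=18&3=2
[3]->row 4+8=12  col 2·2+1=5
col: 4 vs 5

buggy=4 correct=5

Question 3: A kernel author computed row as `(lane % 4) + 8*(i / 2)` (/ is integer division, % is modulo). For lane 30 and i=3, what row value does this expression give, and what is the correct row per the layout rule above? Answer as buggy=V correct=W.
buggy=10 correct=15

`(lane % 4) + 8*(i / 2)`[30,3]->10
lane 30->30/4=7, 30 mod 4=2
i=3  r:7+8->15  c:2·2+1->5
row: 10 vs 15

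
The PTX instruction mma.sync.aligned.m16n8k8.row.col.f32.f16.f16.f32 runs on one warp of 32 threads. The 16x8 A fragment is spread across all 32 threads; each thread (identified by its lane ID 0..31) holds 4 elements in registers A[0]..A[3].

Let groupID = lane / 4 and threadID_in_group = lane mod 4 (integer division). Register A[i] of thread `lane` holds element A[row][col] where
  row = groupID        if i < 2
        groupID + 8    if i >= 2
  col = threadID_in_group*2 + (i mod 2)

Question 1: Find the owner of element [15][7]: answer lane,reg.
31,3

r: 15->gid=7,r8=1  c: 7->tid=3,i&1=1
L=7*4+3=31  i=1*2+1=3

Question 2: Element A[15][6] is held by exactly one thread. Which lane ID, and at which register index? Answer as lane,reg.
31,2

r=15⇒gr=7,Rb=1  c=6⇒th=3,odd=0
L=7*4+3=31  i=1*2+0=2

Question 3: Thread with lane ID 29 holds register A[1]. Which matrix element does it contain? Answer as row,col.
7,3

L=29->gid=29>>2=7, tid=29&3=1
[1]->row 7+0=7  col 1·2+1=3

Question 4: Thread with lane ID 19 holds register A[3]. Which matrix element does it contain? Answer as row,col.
12,7

19: gr=4,th=3
[3] (4+8,3*2+1) = (12,7)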